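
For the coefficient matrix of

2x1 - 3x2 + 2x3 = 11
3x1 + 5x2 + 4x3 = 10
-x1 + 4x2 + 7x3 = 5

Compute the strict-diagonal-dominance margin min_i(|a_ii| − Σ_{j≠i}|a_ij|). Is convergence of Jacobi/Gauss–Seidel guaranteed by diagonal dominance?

-3

row 1: |2| − (3+2) = -3
row 2: |5| − (3+4) = -2
row 3: |7| − (1+4) = 2
minimum over rows = -3 → not strictly diagonally dominant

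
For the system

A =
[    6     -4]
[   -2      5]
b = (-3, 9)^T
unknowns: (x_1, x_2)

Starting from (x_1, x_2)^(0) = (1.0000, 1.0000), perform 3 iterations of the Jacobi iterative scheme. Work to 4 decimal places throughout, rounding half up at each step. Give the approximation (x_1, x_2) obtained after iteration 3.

(0.7445, 2.1867)

Iteration 1:
  x_1 = (-3 - (-4)·1.0000) / (6) = 0.1667
  x_2 = (9 - (-2)·1.0000) / (5) = 2.2000
Iteration 2:
  x_1 = (-3 - (-4)·2.2000) / (6) = 0.9667
  x_2 = (9 - (-2)·0.1667) / (5) = 1.8667
Iteration 3:
  x_1 = (-3 - (-4)·1.8667) / (6) = 0.7445
  x_2 = (9 - (-2)·0.9667) / (5) = 2.1867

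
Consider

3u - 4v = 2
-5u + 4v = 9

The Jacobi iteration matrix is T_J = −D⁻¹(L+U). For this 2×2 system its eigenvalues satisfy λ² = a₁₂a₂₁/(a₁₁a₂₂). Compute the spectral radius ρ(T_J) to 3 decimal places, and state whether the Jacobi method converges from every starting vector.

a₁₂a₂₁/(a₁₁a₂₂) = (-4)·(-5) / ((3)·(4)) = 1.666667
ρ = √|1.666667| = √1.666667 = 1.291
ρ > 1, so Jacobi diverges

1.291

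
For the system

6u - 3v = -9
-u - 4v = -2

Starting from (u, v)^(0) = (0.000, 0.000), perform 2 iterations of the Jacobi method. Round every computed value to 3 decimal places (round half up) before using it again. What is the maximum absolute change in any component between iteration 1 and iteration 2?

0.375

Iteration 1:
  u = (-9 - (-3)·0.000) / (6) = -1.500
  v = (-2 - (-1)·0.000) / (-4) = 0.500
Iteration 2:
  u = (-9 - (-3)·0.500) / (6) = -1.250
  v = (-2 - (-1)·-1.500) / (-4) = 0.875
Change: (0.250, 0.375) → max |·| = 0.375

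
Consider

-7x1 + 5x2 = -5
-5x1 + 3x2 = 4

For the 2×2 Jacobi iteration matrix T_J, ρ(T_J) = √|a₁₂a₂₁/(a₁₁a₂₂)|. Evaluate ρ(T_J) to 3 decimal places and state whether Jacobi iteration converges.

1.091

a₁₂a₂₁/(a₁₁a₂₂) = (5)·(-5) / ((-7)·(3)) = 1.190476
ρ = √|1.190476| = √1.190476 = 1.091
ρ > 1, so Jacobi diverges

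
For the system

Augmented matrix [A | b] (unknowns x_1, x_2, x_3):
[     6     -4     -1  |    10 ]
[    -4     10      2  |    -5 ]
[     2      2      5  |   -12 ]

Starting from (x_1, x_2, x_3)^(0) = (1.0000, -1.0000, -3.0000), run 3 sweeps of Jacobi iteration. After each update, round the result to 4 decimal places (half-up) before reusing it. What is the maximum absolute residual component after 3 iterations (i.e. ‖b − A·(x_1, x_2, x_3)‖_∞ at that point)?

1.7680

Iteration 1:
  x_1 = (10 - (-4)·-1.0000 - (-1)·-3.0000) / (6) = 0.5000
  x_2 = (-5 - (-4)·1.0000 - (2)·-3.0000) / (10) = 0.5000
  x_3 = (-12 - (2)·1.0000 - (2)·-1.0000) / (5) = -2.4000
Iteration 2:
  x_1 = (10 - (-4)·0.5000 - (-1)·-2.4000) / (6) = 1.6000
  x_2 = (-5 - (-4)·0.5000 - (2)·-2.4000) / (10) = 0.1800
  x_3 = (-12 - (2)·0.5000 - (2)·0.5000) / (5) = -2.8000
Iteration 3:
  x_1 = (10 - (-4)·0.1800 - (-1)·-2.8000) / (6) = 1.3200
  x_2 = (-5 - (-4)·1.6000 - (2)·-2.8000) / (10) = 0.7000
  x_3 = (-12 - (2)·1.6000 - (2)·0.1800) / (5) = -3.1120
Residual b − A·x = (1.7680, -0.4960, -0.4800); ∞-norm = 1.7680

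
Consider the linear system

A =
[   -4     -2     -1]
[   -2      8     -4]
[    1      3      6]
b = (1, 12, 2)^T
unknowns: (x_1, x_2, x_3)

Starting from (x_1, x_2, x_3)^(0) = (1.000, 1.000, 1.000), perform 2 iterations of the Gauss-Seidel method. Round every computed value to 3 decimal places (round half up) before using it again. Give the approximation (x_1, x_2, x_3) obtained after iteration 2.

(-1.031, 1.055, -0.022)

Iteration 1:
  x_1 = (1 - (-2)·1.000 - (-1)·1.000) / (-4) = -1.000
  x_2 = (12 - (-2)·-1.000 - (-4)·1.000) / (8) = 1.750
  x_3 = (2 - (1)·-1.000 - (3)·1.750) / (6) = -0.375
Iteration 2:
  x_1 = (1 - (-2)·1.750 - (-1)·-0.375) / (-4) = -1.031
  x_2 = (12 - (-2)·-1.031 - (-4)·-0.375) / (8) = 1.055
  x_3 = (2 - (1)·-1.031 - (3)·1.055) / (6) = -0.022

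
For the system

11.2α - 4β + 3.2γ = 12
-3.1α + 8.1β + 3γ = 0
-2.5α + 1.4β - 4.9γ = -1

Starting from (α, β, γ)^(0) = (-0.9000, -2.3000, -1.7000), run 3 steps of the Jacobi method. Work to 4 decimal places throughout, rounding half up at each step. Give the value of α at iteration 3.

1.1968

Iteration 1:
  α = (12 - (-4)·-2.3000 - (3.2)·-1.7000) / (11.2) = 0.7357
  β = (0 - (-3.1)·-0.9000 - (3)·-1.7000) / (8.1) = 0.2852
  γ = (-1 - (-2.5)·-0.9000 - (1.4)·-2.3000) / (-4.9) = 0.0061
Iteration 2:
  α = (12 - (-4)·0.2852 - (3.2)·0.0061) / (11.2) = 1.1715
  β = (0 - (-3.1)·0.7357 - (3)·0.0061) / (8.1) = 0.2793
  γ = (-1 - (-2.5)·0.7357 - (1.4)·0.2852) / (-4.9) = -0.0898
Iteration 3:
  α = (12 - (-4)·0.2793 - (3.2)·-0.0898) / (11.2) = 1.1968
  β = (0 - (-3.1)·1.1715 - (3)·-0.0898) / (8.1) = 0.4816
  γ = (-1 - (-2.5)·1.1715 - (1.4)·0.2793) / (-4.9) = -0.3138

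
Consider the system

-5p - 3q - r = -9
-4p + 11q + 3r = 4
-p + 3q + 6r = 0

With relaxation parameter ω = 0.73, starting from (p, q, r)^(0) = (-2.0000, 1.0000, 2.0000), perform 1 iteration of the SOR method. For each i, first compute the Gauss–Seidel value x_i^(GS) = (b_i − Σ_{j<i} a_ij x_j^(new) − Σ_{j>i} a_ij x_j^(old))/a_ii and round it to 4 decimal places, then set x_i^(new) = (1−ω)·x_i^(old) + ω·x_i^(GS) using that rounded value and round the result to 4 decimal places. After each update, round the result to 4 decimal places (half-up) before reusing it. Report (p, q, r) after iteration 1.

Iteration 1:
  p: GS value = (-9 - (-3)·1.0000 - (-1)·2.0000) / (-5) = 0.8000;  p ← (1−ω)·-2.0000 + ω·0.8000 = 0.0440
  q: GS value = (4 - (-4)·0.0440 - (3)·2.0000) / (11) = -0.1658;  q ← (1−ω)·1.0000 + ω·-0.1658 = 0.1490
  r: GS value = (0 - (-1)·0.0440 - (3)·0.1490) / (6) = -0.0672;  r ← (1−ω)·2.0000 + ω·-0.0672 = 0.4909

(0.0440, 0.1490, 0.4909)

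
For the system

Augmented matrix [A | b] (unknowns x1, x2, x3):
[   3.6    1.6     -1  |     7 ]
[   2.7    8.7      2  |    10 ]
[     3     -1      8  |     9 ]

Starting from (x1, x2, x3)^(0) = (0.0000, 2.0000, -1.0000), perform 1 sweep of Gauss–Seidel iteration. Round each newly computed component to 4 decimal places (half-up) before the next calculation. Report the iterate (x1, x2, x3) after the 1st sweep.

(0.7778, 1.1379, 0.9756)

Iteration 1:
  x1 = (7 - (1.6)·2.0000 - (-1)·-1.0000) / (3.6) = 0.7778
  x2 = (10 - (2.7)·0.7778 - (2)·-1.0000) / (8.7) = 1.1379
  x3 = (9 - (3)·0.7778 - (-1)·1.1379) / (8) = 0.9756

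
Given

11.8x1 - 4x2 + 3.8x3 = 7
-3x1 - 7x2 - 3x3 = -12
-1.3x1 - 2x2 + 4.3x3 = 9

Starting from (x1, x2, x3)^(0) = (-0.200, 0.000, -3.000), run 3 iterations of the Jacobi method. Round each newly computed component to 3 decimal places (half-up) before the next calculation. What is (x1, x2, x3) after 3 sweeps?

Iteration 1:
  x1 = (7 - (-4)·0.000 - (3.8)·-3.000) / (11.8) = 1.559
  x2 = (-12 - (-3)·-0.200 - (-3)·-3.000) / (-7) = 3.086
  x3 = (9 - (-1.3)·-0.200 - (-2)·0.000) / (4.3) = 2.033
Iteration 2:
  x1 = (7 - (-4)·3.086 - (3.8)·2.033) / (11.8) = 0.985
  x2 = (-12 - (-3)·1.559 - (-3)·2.033) / (-7) = 0.175
  x3 = (9 - (-1.3)·1.559 - (-2)·3.086) / (4.3) = 4.000
Iteration 3:
  x1 = (7 - (-4)·0.175 - (3.8)·4.000) / (11.8) = -0.636
  x2 = (-12 - (-3)·0.985 - (-3)·4.000) / (-7) = -0.422
  x3 = (9 - (-1.3)·0.985 - (-2)·0.175) / (4.3) = 2.472

(-0.636, -0.422, 2.472)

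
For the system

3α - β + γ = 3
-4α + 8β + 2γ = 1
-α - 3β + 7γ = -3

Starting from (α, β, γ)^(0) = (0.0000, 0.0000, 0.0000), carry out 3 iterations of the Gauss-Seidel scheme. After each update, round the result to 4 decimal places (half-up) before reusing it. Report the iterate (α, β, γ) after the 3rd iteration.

Iteration 1:
  α = (3 - (-1)·0.0000 - (1)·0.0000) / (3) = 1.0000
  β = (1 - (-4)·1.0000 - (2)·0.0000) / (8) = 0.6250
  γ = (-3 - (-1)·1.0000 - (-3)·0.6250) / (7) = -0.0179
Iteration 2:
  α = (3 - (-1)·0.6250 - (1)·-0.0179) / (3) = 1.2143
  β = (1 - (-4)·1.2143 - (2)·-0.0179) / (8) = 0.7366
  γ = (-3 - (-1)·1.2143 - (-3)·0.7366) / (7) = 0.0606
Iteration 3:
  α = (3 - (-1)·0.7366 - (1)·0.0606) / (3) = 1.2253
  β = (1 - (-4)·1.2253 - (2)·0.0606) / (8) = 0.7225
  γ = (-3 - (-1)·1.2253 - (-3)·0.7225) / (7) = 0.0561

(1.2253, 0.7225, 0.0561)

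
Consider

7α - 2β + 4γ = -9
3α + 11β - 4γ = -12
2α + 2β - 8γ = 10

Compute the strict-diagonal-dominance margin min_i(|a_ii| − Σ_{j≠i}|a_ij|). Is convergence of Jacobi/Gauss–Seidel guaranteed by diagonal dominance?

row 1: |7| − (2+4) = 1
row 2: |11| − (3+4) = 4
row 3: |-8| − (2+2) = 4
minimum over rows = 1 → strictly diagonally dominant (convergence guaranteed)

1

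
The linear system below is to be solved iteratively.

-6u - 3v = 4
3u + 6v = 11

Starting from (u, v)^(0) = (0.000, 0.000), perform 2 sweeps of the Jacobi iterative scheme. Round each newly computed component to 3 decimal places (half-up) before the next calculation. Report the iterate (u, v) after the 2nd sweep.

Iteration 1:
  u = (4 - (-3)·0.000) / (-6) = -0.667
  v = (11 - (3)·0.000) / (6) = 1.833
Iteration 2:
  u = (4 - (-3)·1.833) / (-6) = -1.583
  v = (11 - (3)·-0.667) / (6) = 2.167

(-1.583, 2.167)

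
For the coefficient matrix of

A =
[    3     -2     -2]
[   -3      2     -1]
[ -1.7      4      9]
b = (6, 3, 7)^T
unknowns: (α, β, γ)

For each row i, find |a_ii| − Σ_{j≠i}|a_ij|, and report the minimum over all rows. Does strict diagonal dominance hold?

row 1: |3| − (2+2) = -1
row 2: |2| − (3+1) = -2
row 3: |9| − (1.7+4) = 3.3
minimum over rows = -2 → not strictly diagonally dominant

-2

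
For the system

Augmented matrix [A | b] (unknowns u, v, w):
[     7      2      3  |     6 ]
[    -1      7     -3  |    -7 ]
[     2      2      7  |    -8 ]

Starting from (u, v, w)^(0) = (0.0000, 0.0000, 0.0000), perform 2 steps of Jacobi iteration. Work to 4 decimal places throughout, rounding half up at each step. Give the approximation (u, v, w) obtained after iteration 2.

Iteration 1:
  u = (6 - (2)·0.0000 - (3)·0.0000) / (7) = 0.8571
  v = (-7 - (-1)·0.0000 - (-3)·0.0000) / (7) = -1.0000
  w = (-8 - (2)·0.0000 - (2)·0.0000) / (7) = -1.1429
Iteration 2:
  u = (6 - (2)·-1.0000 - (3)·-1.1429) / (7) = 1.6327
  v = (-7 - (-1)·0.8571 - (-3)·-1.1429) / (7) = -1.3674
  w = (-8 - (2)·0.8571 - (2)·-1.0000) / (7) = -1.1020

(1.6327, -1.3674, -1.1020)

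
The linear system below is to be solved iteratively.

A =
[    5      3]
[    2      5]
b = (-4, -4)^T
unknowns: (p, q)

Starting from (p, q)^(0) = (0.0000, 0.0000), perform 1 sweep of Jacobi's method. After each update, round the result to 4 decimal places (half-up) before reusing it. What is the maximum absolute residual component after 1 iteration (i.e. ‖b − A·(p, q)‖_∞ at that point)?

Iteration 1:
  p = (-4 - (3)·0.0000) / (5) = -0.8000
  q = (-4 - (2)·0.0000) / (5) = -0.8000
Residual b − A·x = (2.4000, 1.6000); ∞-norm = 2.4000

2.4000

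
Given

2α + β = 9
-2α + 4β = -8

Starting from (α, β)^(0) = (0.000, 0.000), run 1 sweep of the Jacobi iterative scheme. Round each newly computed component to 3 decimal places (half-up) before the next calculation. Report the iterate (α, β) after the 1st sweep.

Iteration 1:
  α = (9 - (1)·0.000) / (2) = 4.500
  β = (-8 - (-2)·0.000) / (4) = -2.000

(4.500, -2.000)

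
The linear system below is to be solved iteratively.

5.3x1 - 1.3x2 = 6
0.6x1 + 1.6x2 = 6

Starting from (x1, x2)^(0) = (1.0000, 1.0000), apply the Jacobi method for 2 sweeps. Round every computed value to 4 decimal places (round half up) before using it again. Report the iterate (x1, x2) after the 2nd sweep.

Iteration 1:
  x1 = (6 - (-1.3)·1.0000) / (5.3) = 1.3774
  x2 = (6 - (0.6)·1.0000) / (1.6) = 3.3750
Iteration 2:
  x1 = (6 - (-1.3)·3.3750) / (5.3) = 1.9599
  x2 = (6 - (0.6)·1.3774) / (1.6) = 3.2335

(1.9599, 3.2335)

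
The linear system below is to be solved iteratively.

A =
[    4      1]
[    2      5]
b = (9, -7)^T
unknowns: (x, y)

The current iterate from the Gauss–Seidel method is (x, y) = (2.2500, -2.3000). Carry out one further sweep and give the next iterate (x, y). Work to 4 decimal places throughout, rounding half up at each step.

One sweep:
  x = (9 - (1)·-2.3000) / (4) = 2.8250
  y = (-7 - (2)·2.8250) / (5) = -2.5300

(2.8250, -2.5300)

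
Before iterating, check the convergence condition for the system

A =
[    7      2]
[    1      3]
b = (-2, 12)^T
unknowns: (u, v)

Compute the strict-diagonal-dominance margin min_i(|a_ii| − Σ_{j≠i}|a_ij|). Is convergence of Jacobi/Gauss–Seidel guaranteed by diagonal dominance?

row 1: |7| − (2) = 5
row 2: |3| − (1) = 2
minimum over rows = 2 → strictly diagonally dominant (convergence guaranteed)

2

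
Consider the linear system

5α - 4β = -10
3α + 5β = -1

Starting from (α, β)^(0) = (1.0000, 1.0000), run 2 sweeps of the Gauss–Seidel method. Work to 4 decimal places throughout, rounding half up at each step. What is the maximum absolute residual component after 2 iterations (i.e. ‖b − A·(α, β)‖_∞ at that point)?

0.9216

Iteration 1:
  α = (-10 - (-4)·1.0000) / (5) = -1.2000
  β = (-1 - (3)·-1.2000) / (5) = 0.5200
Iteration 2:
  α = (-10 - (-4)·0.5200) / (5) = -1.5840
  β = (-1 - (3)·-1.5840) / (5) = 0.7504
Residual b − A·x = (0.9216, 0.0000); ∞-norm = 0.9216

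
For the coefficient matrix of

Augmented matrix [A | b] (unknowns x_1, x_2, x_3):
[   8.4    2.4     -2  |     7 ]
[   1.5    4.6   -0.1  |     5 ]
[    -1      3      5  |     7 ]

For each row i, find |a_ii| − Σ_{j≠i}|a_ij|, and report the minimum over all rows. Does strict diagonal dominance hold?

row 1: |8.4| − (2.4+2) = 4
row 2: |4.6| − (1.5+0.1) = 3
row 3: |5| − (1+3) = 1
minimum over rows = 1 → strictly diagonally dominant (convergence guaranteed)

1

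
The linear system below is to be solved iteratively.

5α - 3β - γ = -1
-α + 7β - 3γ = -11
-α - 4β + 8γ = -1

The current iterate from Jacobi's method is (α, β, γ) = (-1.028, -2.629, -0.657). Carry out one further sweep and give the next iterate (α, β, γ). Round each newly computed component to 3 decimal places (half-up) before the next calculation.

One sweep:
  α = (-1 - (-3)·-2.629 - (-1)·-0.657) / (5) = -1.909
  β = (-11 - (-1)·-1.028 - (-3)·-0.657) / (7) = -2.000
  γ = (-1 - (-1)·-1.028 - (-4)·-2.629) / (8) = -1.568

(-1.909, -2.000, -1.568)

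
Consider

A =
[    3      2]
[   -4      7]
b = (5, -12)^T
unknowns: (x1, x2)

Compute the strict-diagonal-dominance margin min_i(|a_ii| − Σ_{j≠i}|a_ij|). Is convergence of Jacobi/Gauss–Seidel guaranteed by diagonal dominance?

row 1: |3| − (2) = 1
row 2: |7| − (4) = 3
minimum over rows = 1 → strictly diagonally dominant (convergence guaranteed)

1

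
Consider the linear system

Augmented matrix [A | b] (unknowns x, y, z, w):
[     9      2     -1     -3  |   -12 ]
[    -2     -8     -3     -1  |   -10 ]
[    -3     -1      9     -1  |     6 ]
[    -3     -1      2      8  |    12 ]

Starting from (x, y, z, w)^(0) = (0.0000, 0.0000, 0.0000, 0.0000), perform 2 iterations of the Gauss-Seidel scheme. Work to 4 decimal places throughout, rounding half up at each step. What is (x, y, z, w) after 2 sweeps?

(-1.2748, 1.2821, 0.5062, 1.0557)

Iteration 1:
  x = (-12 - (2)·0.0000 - (-1)·0.0000 - (-3)·0.0000) / (9) = -1.3333
  y = (-10 - (-2)·-1.3333 - (-3)·0.0000 - (-1)·0.0000) / (-8) = 1.5833
  z = (6 - (-3)·-1.3333 - (-1)·1.5833 - (-1)·0.0000) / (9) = 0.3982
  w = (12 - (-3)·-1.3333 - (-1)·1.5833 - (2)·0.3982) / (8) = 1.0984
Iteration 2:
  x = (-12 - (2)·1.5833 - (-1)·0.3982 - (-3)·1.0984) / (9) = -1.2748
  y = (-10 - (-2)·-1.2748 - (-3)·0.3982 - (-1)·1.0984) / (-8) = 1.2821
  z = (6 - (-3)·-1.2748 - (-1)·1.2821 - (-1)·1.0984) / (9) = 0.5062
  w = (12 - (-3)·-1.2748 - (-1)·1.2821 - (2)·0.5062) / (8) = 1.0557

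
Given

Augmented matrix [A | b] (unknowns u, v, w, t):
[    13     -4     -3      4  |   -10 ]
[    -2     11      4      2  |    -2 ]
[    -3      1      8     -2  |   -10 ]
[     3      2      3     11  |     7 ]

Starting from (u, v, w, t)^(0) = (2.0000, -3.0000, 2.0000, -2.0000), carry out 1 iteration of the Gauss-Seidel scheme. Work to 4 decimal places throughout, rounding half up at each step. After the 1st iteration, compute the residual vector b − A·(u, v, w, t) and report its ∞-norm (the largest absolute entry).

Iteration 1:
  u = (-10 - (-4)·-3.0000 - (-3)·2.0000 - (4)·-2.0000) / (13) = -0.6154
  v = (-2 - (-2)·-0.6154 - (4)·2.0000 - (2)·-2.0000) / (11) = -0.6573
  w = (-10 - (-3)·-0.6154 - (1)·-0.6573 - (-2)·-2.0000) / (8) = -1.8986
  t = (7 - (3)·-0.6154 - (2)·-0.6573 - (3)·-1.8986) / (11) = 1.4415
Residual b − A·x = (-16.0908, 8.7109, 6.8829, 0.0001); ∞-norm = 16.0908

16.0908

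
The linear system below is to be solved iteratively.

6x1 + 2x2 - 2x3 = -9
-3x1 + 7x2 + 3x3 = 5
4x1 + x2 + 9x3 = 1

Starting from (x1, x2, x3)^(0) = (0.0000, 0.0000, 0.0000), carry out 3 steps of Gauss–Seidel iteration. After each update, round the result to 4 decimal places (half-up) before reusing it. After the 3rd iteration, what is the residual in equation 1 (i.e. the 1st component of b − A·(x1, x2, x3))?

-0.1672

Iteration 1:
  x1 = (-9 - (2)·0.0000 - (-2)·0.0000) / (6) = -1.5000
  x2 = (5 - (-3)·-1.5000 - (3)·0.0000) / (7) = 0.0714
  x3 = (1 - (4)·-1.5000 - (1)·0.0714) / (9) = 0.7698
Iteration 2:
  x1 = (-9 - (2)·0.0714 - (-2)·0.7698) / (6) = -1.2672
  x2 = (5 - (-3)·-1.2672 - (3)·0.7698) / (7) = -0.1587
  x3 = (1 - (4)·-1.2672 - (1)·-0.1587) / (9) = 0.6919
Iteration 3:
  x1 = (-9 - (2)·-0.1587 - (-2)·0.6919) / (6) = -1.2165
  x2 = (5 - (-3)·-1.2165 - (3)·0.6919) / (7) = -0.1036
  x3 = (1 - (4)·-1.2165 - (1)·-0.1036) / (9) = 0.6633
Residual b − A·x = (-0.1672, 0.0858, -0.0001)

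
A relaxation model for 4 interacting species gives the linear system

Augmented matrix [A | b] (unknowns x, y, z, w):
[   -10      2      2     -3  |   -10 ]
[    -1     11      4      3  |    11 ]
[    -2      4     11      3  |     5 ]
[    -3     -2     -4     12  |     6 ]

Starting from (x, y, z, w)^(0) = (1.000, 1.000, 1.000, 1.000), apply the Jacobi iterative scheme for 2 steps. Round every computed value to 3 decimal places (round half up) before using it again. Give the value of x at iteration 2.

Iteration 1:
  x = (-10 - (2)·1.000 - (2)·1.000 - (-3)·1.000) / (-10) = 1.100
  y = (11 - (-1)·1.000 - (4)·1.000 - (3)·1.000) / (11) = 0.455
  z = (5 - (-2)·1.000 - (4)·1.000 - (3)·1.000) / (11) = 0.000
  w = (6 - (-3)·1.000 - (-2)·1.000 - (-4)·1.000) / (12) = 1.250
Iteration 2:
  x = (-10 - (2)·0.455 - (2)·0.000 - (-3)·1.250) / (-10) = 0.716
  y = (11 - (-1)·1.100 - (4)·0.000 - (3)·1.250) / (11) = 0.759
  z = (5 - (-2)·1.100 - (4)·0.455 - (3)·1.250) / (11) = 0.148
  w = (6 - (-3)·1.100 - (-2)·0.455 - (-4)·0.000) / (12) = 0.851

0.716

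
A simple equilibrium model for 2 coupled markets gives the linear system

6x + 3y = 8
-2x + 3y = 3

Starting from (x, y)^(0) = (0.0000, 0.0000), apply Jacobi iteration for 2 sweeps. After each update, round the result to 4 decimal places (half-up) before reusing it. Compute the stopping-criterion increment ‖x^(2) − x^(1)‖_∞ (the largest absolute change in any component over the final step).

0.8889

Iteration 1:
  x = (8 - (3)·0.0000) / (6) = 1.3333
  y = (3 - (-2)·0.0000) / (3) = 1.0000
Iteration 2:
  x = (8 - (3)·1.0000) / (6) = 0.8333
  y = (3 - (-2)·1.3333) / (3) = 1.8889
Change: (-0.5000, 0.8889) → max |·| = 0.8889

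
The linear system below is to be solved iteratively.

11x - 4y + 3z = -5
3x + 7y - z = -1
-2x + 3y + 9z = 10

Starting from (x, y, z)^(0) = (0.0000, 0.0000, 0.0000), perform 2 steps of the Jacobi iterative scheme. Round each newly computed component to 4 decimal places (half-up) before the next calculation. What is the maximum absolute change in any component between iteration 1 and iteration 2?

0.3550

Iteration 1:
  x = (-5 - (-4)·0.0000 - (3)·0.0000) / (11) = -0.4545
  y = (-1 - (3)·0.0000 - (-1)·0.0000) / (7) = -0.1429
  z = (10 - (-2)·0.0000 - (3)·0.0000) / (9) = 1.1111
Iteration 2:
  x = (-5 - (-4)·-0.1429 - (3)·1.1111) / (11) = -0.8095
  y = (-1 - (3)·-0.4545 - (-1)·1.1111) / (7) = 0.2107
  z = (10 - (-2)·-0.4545 - (3)·-0.1429) / (9) = 1.0577
Change: (-0.3550, 0.3536, -0.0534) → max |·| = 0.3550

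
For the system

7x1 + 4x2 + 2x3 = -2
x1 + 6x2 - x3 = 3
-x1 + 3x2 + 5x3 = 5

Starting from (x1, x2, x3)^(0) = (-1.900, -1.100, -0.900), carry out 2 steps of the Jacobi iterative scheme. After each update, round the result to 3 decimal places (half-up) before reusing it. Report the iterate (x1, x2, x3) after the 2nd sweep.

Iteration 1:
  x1 = (-2 - (4)·-1.100 - (2)·-0.900) / (7) = 0.600
  x2 = (3 - (1)·-1.900 - (-1)·-0.900) / (6) = 0.667
  x3 = (5 - (-1)·-1.900 - (3)·-1.100) / (5) = 1.280
Iteration 2:
  x1 = (-2 - (4)·0.667 - (2)·1.280) / (7) = -1.033
  x2 = (3 - (1)·0.600 - (-1)·1.280) / (6) = 0.613
  x3 = (5 - (-1)·0.600 - (3)·0.667) / (5) = 0.720

(-1.033, 0.613, 0.720)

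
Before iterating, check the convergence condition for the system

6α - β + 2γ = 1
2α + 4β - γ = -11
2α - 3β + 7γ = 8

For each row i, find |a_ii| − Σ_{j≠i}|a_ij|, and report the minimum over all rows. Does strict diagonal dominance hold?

row 1: |6| − (1+2) = 3
row 2: |4| − (2+1) = 1
row 3: |7| − (2+3) = 2
minimum over rows = 1 → strictly diagonally dominant (convergence guaranteed)

1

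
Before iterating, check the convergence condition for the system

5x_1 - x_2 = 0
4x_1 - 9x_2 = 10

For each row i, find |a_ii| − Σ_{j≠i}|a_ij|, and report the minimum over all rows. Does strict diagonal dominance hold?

row 1: |5| − (1) = 4
row 2: |-9| − (4) = 5
minimum over rows = 4 → strictly diagonally dominant (convergence guaranteed)

4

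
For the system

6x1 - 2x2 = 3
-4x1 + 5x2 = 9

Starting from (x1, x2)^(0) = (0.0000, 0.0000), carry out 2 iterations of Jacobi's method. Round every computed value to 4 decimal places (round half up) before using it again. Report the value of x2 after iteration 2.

Iteration 1:
  x1 = (3 - (-2)·0.0000) / (6) = 0.5000
  x2 = (9 - (-4)·0.0000) / (5) = 1.8000
Iteration 2:
  x1 = (3 - (-2)·1.8000) / (6) = 1.1000
  x2 = (9 - (-4)·0.5000) / (5) = 2.2000

2.2000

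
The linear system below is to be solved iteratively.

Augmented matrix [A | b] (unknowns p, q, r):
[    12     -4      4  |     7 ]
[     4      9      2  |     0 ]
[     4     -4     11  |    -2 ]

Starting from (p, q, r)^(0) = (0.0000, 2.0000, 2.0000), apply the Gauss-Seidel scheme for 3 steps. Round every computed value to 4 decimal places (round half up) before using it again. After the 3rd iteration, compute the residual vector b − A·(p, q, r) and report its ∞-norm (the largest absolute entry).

0.1664

Iteration 1:
  p = (7 - (-4)·2.0000 - (4)·2.0000) / (12) = 0.5833
  q = (0 - (4)·0.5833 - (2)·2.0000) / (9) = -0.7037
  r = (-2 - (4)·0.5833 - (-4)·-0.7037) / (11) = -0.6498
Iteration 2:
  p = (7 - (-4)·-0.7037 - (4)·-0.6498) / (12) = 0.5654
  q = (0 - (4)·0.5654 - (2)·-0.6498) / (9) = -0.1069
  r = (-2 - (4)·0.5654 - (-4)·-0.1069) / (11) = -0.4263
Iteration 3:
  p = (7 - (-4)·-0.1069 - (4)·-0.4263) / (12) = 0.6898
  q = (0 - (4)·0.6898 - (2)·-0.4263) / (9) = -0.2118
  r = (-2 - (4)·0.6898 - (-4)·-0.2118) / (11) = -0.5097
Residual b − A·x = (-0.0860, 0.1664, 0.0003); ∞-norm = 0.1664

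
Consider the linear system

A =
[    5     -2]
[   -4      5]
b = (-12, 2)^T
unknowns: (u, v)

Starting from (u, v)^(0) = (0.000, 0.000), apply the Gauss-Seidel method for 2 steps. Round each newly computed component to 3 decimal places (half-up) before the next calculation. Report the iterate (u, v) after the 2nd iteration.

(-3.008, -2.006)

Iteration 1:
  u = (-12 - (-2)·0.000) / (5) = -2.400
  v = (2 - (-4)·-2.400) / (5) = -1.520
Iteration 2:
  u = (-12 - (-2)·-1.520) / (5) = -3.008
  v = (2 - (-4)·-3.008) / (5) = -2.006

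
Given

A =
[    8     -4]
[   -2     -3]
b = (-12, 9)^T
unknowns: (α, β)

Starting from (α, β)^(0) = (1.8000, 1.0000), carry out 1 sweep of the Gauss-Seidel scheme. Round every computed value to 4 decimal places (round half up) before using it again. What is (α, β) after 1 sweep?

(-1.0000, -2.3333)

Iteration 1:
  α = (-12 - (-4)·1.0000) / (8) = -1.0000
  β = (9 - (-2)·-1.0000) / (-3) = -2.3333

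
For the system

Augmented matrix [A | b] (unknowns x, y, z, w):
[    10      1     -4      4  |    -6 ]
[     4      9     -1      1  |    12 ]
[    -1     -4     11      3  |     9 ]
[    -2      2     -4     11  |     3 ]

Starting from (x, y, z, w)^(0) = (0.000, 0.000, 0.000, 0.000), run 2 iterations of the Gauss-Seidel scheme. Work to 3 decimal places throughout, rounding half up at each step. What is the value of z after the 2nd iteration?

Iteration 1:
  x = (-6 - (1)·0.000 - (-4)·0.000 - (4)·0.000) / (10) = -0.600
  y = (12 - (4)·-0.600 - (-1)·0.000 - (1)·0.000) / (9) = 1.600
  z = (9 - (-1)·-0.600 - (-4)·1.600 - (3)·0.000) / (11) = 1.345
  w = (3 - (-2)·-0.600 - (2)·1.600 - (-4)·1.345) / (11) = 0.362
Iteration 2:
  x = (-6 - (1)·1.600 - (-4)·1.345 - (4)·0.362) / (10) = -0.367
  y = (12 - (4)·-0.367 - (-1)·1.345 - (1)·0.362) / (9) = 1.606
  z = (9 - (-1)·-0.367 - (-4)·1.606 - (3)·0.362) / (11) = 1.270
  w = (3 - (-2)·-0.367 - (2)·1.606 - (-4)·1.270) / (11) = 0.376

1.270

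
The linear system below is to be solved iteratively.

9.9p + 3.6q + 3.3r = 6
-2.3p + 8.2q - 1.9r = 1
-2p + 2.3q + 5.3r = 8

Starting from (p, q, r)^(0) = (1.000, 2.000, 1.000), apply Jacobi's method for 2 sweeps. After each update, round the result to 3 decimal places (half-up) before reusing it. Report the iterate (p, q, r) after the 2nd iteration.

Iteration 1:
  p = (6 - (3.6)·2.000 - (3.3)·1.000) / (9.9) = -0.455
  q = (1 - (-2.3)·1.000 - (-1.9)·1.000) / (8.2) = 0.634
  r = (8 - (-2)·1.000 - (2.3)·2.000) / (5.3) = 1.019
Iteration 2:
  p = (6 - (3.6)·0.634 - (3.3)·1.019) / (9.9) = 0.036
  q = (1 - (-2.3)·-0.455 - (-1.9)·1.019) / (8.2) = 0.230
  r = (8 - (-2)·-0.455 - (2.3)·0.634) / (5.3) = 1.063

(0.036, 0.230, 1.063)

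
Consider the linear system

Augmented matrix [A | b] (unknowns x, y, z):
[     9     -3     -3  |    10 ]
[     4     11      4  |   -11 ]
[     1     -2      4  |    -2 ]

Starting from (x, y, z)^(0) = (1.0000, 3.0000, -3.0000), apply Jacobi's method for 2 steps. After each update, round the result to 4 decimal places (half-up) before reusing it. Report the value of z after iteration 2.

Iteration 1:
  x = (10 - (-3)·3.0000 - (-3)·-3.0000) / (9) = 1.1111
  y = (-11 - (4)·1.0000 - (4)·-3.0000) / (11) = -0.2727
  z = (-2 - (1)·1.0000 - (-2)·3.0000) / (4) = 0.7500
Iteration 2:
  x = (10 - (-3)·-0.2727 - (-3)·0.7500) / (9) = 1.2702
  y = (-11 - (4)·1.1111 - (4)·0.7500) / (11) = -1.6768
  z = (-2 - (1)·1.1111 - (-2)·-0.2727) / (4) = -0.9141

-0.9141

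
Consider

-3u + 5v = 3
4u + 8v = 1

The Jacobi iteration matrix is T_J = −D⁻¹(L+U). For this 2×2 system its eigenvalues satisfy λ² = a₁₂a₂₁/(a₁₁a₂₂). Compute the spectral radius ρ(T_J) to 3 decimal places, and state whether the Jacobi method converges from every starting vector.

a₁₂a₂₁/(a₁₁a₂₂) = (5)·(4) / ((-3)·(8)) = -0.833333
ρ = √|-0.833333| = √0.833333 = 0.913
ρ < 1, so Jacobi converges

0.913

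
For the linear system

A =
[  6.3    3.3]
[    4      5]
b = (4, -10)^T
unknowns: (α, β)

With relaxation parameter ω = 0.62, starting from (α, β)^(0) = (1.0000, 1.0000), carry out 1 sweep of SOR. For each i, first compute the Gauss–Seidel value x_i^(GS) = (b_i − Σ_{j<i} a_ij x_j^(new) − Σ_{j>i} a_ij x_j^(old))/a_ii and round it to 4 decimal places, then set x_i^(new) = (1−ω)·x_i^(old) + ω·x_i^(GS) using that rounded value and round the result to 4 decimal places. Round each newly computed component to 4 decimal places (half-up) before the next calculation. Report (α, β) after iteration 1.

(0.4489, -1.0826)

Iteration 1:
  α: GS value = (4 - (3.3)·1.0000) / (6.3) = 0.1111;  α ← (1−ω)·1.0000 + ω·0.1111 = 0.4489
  β: GS value = (-10 - (4)·0.4489) / (5) = -2.3591;  β ← (1−ω)·1.0000 + ω·-2.3591 = -1.0826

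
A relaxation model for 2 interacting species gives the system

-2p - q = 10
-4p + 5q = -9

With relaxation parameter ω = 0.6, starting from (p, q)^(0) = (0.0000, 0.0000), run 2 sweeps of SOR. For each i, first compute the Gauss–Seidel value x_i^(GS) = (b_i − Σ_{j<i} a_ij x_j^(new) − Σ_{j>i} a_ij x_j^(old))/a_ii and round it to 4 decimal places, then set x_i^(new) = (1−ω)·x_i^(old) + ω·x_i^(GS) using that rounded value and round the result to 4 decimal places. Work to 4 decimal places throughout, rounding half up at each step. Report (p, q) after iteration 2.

(-3.4440, -3.7411)

Iteration 1:
  p: GS value = (10 - (-1)·0.0000) / (-2) = -5.0000;  p ← (1−ω)·0.0000 + ω·-5.0000 = -3.0000
  q: GS value = (-9 - (-4)·-3.0000) / (5) = -4.2000;  q ← (1−ω)·0.0000 + ω·-4.2000 = -2.5200
Iteration 2:
  p: GS value = (10 - (-1)·-2.5200) / (-2) = -3.7400;  p ← (1−ω)·-3.0000 + ω·-3.7400 = -3.4440
  q: GS value = (-9 - (-4)·-3.4440) / (5) = -4.5552;  q ← (1−ω)·-2.5200 + ω·-4.5552 = -3.7411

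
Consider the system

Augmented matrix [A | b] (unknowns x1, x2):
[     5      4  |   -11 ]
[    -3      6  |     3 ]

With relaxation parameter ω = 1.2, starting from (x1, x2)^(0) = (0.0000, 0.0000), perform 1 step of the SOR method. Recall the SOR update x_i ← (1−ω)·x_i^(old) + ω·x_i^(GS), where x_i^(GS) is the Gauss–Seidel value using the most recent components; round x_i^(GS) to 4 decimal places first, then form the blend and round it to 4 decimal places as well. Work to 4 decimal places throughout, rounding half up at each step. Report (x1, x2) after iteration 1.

(-2.6400, -0.9840)

Iteration 1:
  x1: GS value = (-11 - (4)·0.0000) / (5) = -2.2000;  x1 ← (1−ω)·0.0000 + ω·-2.2000 = -2.6400
  x2: GS value = (3 - (-3)·-2.6400) / (6) = -0.8200;  x2 ← (1−ω)·0.0000 + ω·-0.8200 = -0.9840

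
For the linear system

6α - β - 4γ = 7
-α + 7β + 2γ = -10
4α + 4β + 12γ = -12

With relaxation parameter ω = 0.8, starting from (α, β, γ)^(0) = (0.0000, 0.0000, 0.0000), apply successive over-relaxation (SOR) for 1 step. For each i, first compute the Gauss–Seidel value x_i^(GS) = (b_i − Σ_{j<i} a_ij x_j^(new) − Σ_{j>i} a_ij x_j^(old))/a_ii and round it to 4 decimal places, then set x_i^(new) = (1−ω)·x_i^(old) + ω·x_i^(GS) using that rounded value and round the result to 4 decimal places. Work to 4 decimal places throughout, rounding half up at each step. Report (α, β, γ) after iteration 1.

(0.9334, -1.0362, -0.7726)

Iteration 1:
  α: GS value = (7 - (-1)·0.0000 - (-4)·0.0000) / (6) = 1.1667;  α ← (1−ω)·0.0000 + ω·1.1667 = 0.9334
  β: GS value = (-10 - (-1)·0.9334 - (2)·0.0000) / (7) = -1.2952;  β ← (1−ω)·0.0000 + ω·-1.2952 = -1.0362
  γ: GS value = (-12 - (4)·0.9334 - (4)·-1.0362) / (12) = -0.9657;  γ ← (1−ω)·0.0000 + ω·-0.9657 = -0.7726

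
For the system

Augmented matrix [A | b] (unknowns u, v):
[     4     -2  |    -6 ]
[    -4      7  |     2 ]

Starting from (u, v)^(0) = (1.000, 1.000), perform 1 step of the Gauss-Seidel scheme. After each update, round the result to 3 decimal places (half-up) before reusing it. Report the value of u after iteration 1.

-1.000

Iteration 1:
  u = (-6 - (-2)·1.000) / (4) = -1.000
  v = (2 - (-4)·-1.000) / (7) = -0.286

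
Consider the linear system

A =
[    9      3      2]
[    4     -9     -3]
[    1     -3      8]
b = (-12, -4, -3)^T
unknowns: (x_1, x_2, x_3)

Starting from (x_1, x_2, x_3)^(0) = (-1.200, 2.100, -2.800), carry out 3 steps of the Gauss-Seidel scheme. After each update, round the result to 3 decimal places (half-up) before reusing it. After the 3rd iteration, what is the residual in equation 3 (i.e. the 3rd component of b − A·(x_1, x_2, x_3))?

Iteration 1:
  x_1 = (-12 - (3)·2.100 - (2)·-2.800) / (9) = -1.411
  x_2 = (-4 - (4)·-1.411 - (-3)·-2.800) / (-9) = 0.751
  x_3 = (-3 - (1)·-1.411 - (-3)·0.751) / (8) = 0.083
Iteration 2:
  x_1 = (-12 - (3)·0.751 - (2)·0.083) / (9) = -1.602
  x_2 = (-4 - (4)·-1.602 - (-3)·0.083) / (-9) = -0.295
  x_3 = (-3 - (1)·-1.602 - (-3)·-0.295) / (8) = -0.285
Iteration 3:
  x_1 = (-12 - (3)·-0.295 - (2)·-0.285) / (9) = -1.172
  x_2 = (-4 - (4)·-1.172 - (-3)·-0.285) / (-9) = 0.019
  x_3 = (-3 - (1)·-1.172 - (-3)·0.019) / (8) = -0.221
Residual b − A·x = (-1.067, 0.196, -0.003)

-0.003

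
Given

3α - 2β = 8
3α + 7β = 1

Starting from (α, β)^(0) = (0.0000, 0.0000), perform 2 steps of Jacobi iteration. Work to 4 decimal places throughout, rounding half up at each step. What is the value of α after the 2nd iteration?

2.7619

Iteration 1:
  α = (8 - (-2)·0.0000) / (3) = 2.6667
  β = (1 - (3)·0.0000) / (7) = 0.1429
Iteration 2:
  α = (8 - (-2)·0.1429) / (3) = 2.7619
  β = (1 - (3)·2.6667) / (7) = -1.0000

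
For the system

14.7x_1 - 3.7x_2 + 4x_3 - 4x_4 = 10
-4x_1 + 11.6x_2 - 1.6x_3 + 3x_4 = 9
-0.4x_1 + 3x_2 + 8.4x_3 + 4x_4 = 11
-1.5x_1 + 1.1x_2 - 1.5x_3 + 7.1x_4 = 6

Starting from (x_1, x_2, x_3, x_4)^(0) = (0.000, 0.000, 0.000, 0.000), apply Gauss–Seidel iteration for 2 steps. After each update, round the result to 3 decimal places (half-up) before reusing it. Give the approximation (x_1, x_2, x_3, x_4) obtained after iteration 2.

(0.951, 0.970, 0.513, 1.004)

Iteration 1:
  x_1 = (10 - (-3.7)·0.000 - (4)·0.000 - (-4)·0.000) / (14.7) = 0.680
  x_2 = (9 - (-4)·0.680 - (-1.6)·0.000 - (3)·0.000) / (11.6) = 1.010
  x_3 = (11 - (-0.4)·0.680 - (3)·1.010 - (4)·0.000) / (8.4) = 0.981
  x_4 = (6 - (-1.5)·0.680 - (1.1)·1.010 - (-1.5)·0.981) / (7.1) = 1.040
Iteration 2:
  x_1 = (10 - (-3.7)·1.010 - (4)·0.981 - (-4)·1.040) / (14.7) = 0.951
  x_2 = (9 - (-4)·0.951 - (-1.6)·0.981 - (3)·1.040) / (11.6) = 0.970
  x_3 = (11 - (-0.4)·0.951 - (3)·0.970 - (4)·1.040) / (8.4) = 0.513
  x_4 = (6 - (-1.5)·0.951 - (1.1)·0.970 - (-1.5)·0.513) / (7.1) = 1.004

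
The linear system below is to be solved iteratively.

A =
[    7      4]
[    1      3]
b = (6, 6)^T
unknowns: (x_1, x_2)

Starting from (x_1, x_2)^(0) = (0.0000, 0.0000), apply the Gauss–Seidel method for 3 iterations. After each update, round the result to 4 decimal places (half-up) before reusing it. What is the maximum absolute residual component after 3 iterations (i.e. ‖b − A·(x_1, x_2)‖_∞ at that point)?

Iteration 1:
  x_1 = (6 - (4)·0.0000) / (7) = 0.8571
  x_2 = (6 - (1)·0.8571) / (3) = 1.7143
Iteration 2:
  x_1 = (6 - (4)·1.7143) / (7) = -0.1225
  x_2 = (6 - (1)·-0.1225) / (3) = 2.0408
Iteration 3:
  x_1 = (6 - (4)·2.0408) / (7) = -0.3090
  x_2 = (6 - (1)·-0.3090) / (3) = 2.1030
Residual b − A·x = (-0.2490, 0.0000); ∞-norm = 0.2490

0.2490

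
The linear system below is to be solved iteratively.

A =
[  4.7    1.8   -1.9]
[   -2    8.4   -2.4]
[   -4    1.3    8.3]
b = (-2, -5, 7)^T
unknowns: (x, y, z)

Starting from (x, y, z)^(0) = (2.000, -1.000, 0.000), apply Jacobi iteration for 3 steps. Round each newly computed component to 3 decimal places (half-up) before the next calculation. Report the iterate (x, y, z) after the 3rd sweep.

(-0.069, -0.256, 1.050)

Iteration 1:
  x = (-2 - (1.8)·-1.000 - (-1.9)·0.000) / (4.7) = -0.043
  y = (-5 - (-2)·2.000 - (-2.4)·0.000) / (8.4) = -0.119
  z = (7 - (-4)·2.000 - (1.3)·-1.000) / (8.3) = 1.964
Iteration 2:
  x = (-2 - (1.8)·-0.119 - (-1.9)·1.964) / (4.7) = 0.414
  y = (-5 - (-2)·-0.043 - (-2.4)·1.964) / (8.4) = -0.044
  z = (7 - (-4)·-0.043 - (1.3)·-0.119) / (8.3) = 0.841
Iteration 3:
  x = (-2 - (1.8)·-0.044 - (-1.9)·0.841) / (4.7) = -0.069
  y = (-5 - (-2)·0.414 - (-2.4)·0.841) / (8.4) = -0.256
  z = (7 - (-4)·0.414 - (1.3)·-0.044) / (8.3) = 1.050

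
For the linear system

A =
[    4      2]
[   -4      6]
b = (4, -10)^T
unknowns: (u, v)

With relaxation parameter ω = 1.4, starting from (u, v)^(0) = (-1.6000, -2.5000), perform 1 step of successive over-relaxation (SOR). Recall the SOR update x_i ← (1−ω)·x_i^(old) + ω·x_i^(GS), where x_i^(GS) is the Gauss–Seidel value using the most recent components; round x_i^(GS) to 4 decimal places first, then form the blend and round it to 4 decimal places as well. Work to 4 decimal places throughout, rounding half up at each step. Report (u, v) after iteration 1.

(3.7900, 2.2040)

Iteration 1:
  u: GS value = (4 - (2)·-2.5000) / (4) = 2.2500;  u ← (1−ω)·-1.6000 + ω·2.2500 = 3.7900
  v: GS value = (-10 - (-4)·3.7900) / (6) = 0.8600;  v ← (1−ω)·-2.5000 + ω·0.8600 = 2.2040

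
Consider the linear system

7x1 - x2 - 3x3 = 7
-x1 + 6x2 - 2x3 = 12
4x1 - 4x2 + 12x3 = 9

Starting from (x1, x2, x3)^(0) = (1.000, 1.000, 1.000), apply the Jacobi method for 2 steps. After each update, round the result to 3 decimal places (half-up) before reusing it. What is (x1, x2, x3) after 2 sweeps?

(1.679, 2.512, 1.060)

Iteration 1:
  x1 = (7 - (-1)·1.000 - (-3)·1.000) / (7) = 1.571
  x2 = (12 - (-1)·1.000 - (-2)·1.000) / (6) = 2.500
  x3 = (9 - (4)·1.000 - (-4)·1.000) / (12) = 0.750
Iteration 2:
  x1 = (7 - (-1)·2.500 - (-3)·0.750) / (7) = 1.679
  x2 = (12 - (-1)·1.571 - (-2)·0.750) / (6) = 2.512
  x3 = (9 - (4)·1.571 - (-4)·2.500) / (12) = 1.060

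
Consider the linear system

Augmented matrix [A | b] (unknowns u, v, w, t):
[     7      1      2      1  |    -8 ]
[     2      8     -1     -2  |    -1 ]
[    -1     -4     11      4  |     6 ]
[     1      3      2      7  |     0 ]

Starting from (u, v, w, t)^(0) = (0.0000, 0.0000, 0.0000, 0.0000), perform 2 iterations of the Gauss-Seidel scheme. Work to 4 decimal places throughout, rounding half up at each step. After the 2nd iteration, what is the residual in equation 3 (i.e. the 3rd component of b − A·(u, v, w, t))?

Iteration 1:
  u = (-8 - (1)·0.0000 - (2)·0.0000 - (1)·0.0000) / (7) = -1.1429
  v = (-1 - (2)·-1.1429 - (-1)·0.0000 - (-2)·0.0000) / (8) = 0.1607
  w = (6 - (-1)·-1.1429 - (-4)·0.1607 - (4)·0.0000) / (11) = 0.5000
  t = (0 - (1)·-1.1429 - (3)·0.1607 - (2)·0.5000) / (7) = -0.0485
Iteration 2:
  u = (-8 - (1)·0.1607 - (2)·0.5000 - (1)·-0.0485) / (7) = -1.3017
  v = (-1 - (2)·-1.3017 - (-1)·0.5000 - (-2)·-0.0485) / (8) = 0.2508
  w = (6 - (-1)·-1.3017 - (-4)·0.2508 - (4)·-0.0485) / (11) = 0.5360
  t = (0 - (1)·-1.3017 - (3)·0.2508 - (2)·0.5360) / (7) = -0.0747
Residual b − A·x = (-0.1362, -0.0164, 0.1043, 0.0002)

0.1043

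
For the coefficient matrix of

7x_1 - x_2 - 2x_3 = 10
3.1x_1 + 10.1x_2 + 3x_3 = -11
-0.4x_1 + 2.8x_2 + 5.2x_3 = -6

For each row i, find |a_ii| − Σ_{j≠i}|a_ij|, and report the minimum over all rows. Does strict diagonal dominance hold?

row 1: |7| − (1+2) = 4
row 2: |10.1| − (3.1+3) = 4
row 3: |5.2| − (0.4+2.8) = 2
minimum over rows = 2 → strictly diagonally dominant (convergence guaranteed)

2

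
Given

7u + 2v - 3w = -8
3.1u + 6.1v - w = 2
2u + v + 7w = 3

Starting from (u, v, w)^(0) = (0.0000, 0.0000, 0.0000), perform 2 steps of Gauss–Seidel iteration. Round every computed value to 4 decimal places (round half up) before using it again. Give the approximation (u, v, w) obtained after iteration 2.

Iteration 1:
  u = (-8 - (2)·0.0000 - (-3)·0.0000) / (7) = -1.1429
  v = (2 - (3.1)·-1.1429 - (-1)·0.0000) / (6.1) = 0.9087
  w = (3 - (2)·-1.1429 - (1)·0.9087) / (7) = 0.6253
Iteration 2:
  u = (-8 - (2)·0.9087 - (-3)·0.6253) / (7) = -1.1345
  v = (2 - (3.1)·-1.1345 - (-1)·0.6253) / (6.1) = 1.0069
  w = (3 - (2)·-1.1345 - (1)·1.0069) / (7) = 0.6089

(-1.1345, 1.0069, 0.6089)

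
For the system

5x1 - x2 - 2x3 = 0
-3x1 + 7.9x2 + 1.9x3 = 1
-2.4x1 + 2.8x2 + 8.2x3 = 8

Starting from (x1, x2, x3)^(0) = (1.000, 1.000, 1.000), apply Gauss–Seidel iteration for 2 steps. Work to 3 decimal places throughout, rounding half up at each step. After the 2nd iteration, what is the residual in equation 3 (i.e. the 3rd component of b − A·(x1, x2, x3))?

Iteration 1:
  x1 = (0 - (-1)·1.000 - (-2)·1.000) / (5) = 0.600
  x2 = (1 - (-3)·0.600 - (1.9)·1.000) / (7.9) = 0.114
  x3 = (8 - (-2.4)·0.600 - (2.8)·0.114) / (8.2) = 1.112
Iteration 2:
  x1 = (0 - (-1)·0.114 - (-2)·1.112) / (5) = 0.468
  x2 = (1 - (-3)·0.468 - (1.9)·1.112) / (7.9) = 0.037
  x3 = (8 - (-2.4)·0.468 - (2.8)·0.037) / (8.2) = 1.100
Residual b − A·x = (-0.103, 0.022, 0.000)

0.000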